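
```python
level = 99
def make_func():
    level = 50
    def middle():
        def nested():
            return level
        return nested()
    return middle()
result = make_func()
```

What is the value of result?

Step 1: make_func() defines level = 50. middle() and nested() have no local level.
Step 2: nested() checks local (none), enclosing middle() (none), enclosing make_func() and finds level = 50.
Step 3: result = 50

The answer is 50.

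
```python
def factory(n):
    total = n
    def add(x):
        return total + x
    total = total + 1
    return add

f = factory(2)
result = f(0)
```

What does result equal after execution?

Step 1: factory(2) sets total = 2, then total = 2 + 1 = 3.
Step 2: Closures capture by reference, so add sees total = 3.
Step 3: f(0) returns 3 + 0 = 3

The answer is 3.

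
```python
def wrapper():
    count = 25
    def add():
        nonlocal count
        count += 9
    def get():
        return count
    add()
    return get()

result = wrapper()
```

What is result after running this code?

Step 1: count = 25. add() modifies it via nonlocal, get() reads it.
Step 2: add() makes count = 25 + 9 = 34.
Step 3: get() returns 34. result = 34

The answer is 34.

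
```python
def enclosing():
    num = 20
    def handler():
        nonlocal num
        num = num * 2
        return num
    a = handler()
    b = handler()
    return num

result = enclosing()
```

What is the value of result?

Step 1: num starts at 20.
Step 2: First handler(): num = 20 * 2 = 40.
Step 3: Second handler(): num = 40 * 2 = 80.
Step 4: result = 80

The answer is 80.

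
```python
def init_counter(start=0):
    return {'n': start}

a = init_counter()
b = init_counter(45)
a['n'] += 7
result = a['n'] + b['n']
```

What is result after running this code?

Step 1: init_counter() returns a new dict each call (immutable default 0).
Step 2: a = {'n': 0}, b = {'n': 45}.
Step 3: a['n'] += 7 = 7. result = 7 + 45 = 52

The answer is 52.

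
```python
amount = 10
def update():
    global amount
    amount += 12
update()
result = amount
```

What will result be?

Step 1: amount = 10 globally.
Step 2: update() modifies global amount: amount += 12 = 22.
Step 3: result = 22

The answer is 22.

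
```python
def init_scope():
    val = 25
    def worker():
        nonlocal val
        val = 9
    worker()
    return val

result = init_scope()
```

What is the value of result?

Step 1: init_scope() sets val = 25.
Step 2: worker() uses nonlocal to reassign val = 9.
Step 3: result = 9

The answer is 9.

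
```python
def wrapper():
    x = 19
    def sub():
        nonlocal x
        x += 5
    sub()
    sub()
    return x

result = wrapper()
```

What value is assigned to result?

Step 1: x starts at 19.
Step 2: sub() is called 2 times, each adding 5.
Step 3: x = 19 + 5 * 2 = 29

The answer is 29.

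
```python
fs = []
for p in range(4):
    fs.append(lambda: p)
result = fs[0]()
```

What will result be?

Step 1: The loop creates 4 lambdas, all referencing the same variable p.
Step 2: After the loop, p = 3 (final value).
Step 3: fs[0]() looks up p at call time and finds 3. This is the late binding gotcha. result = 3

The answer is 3.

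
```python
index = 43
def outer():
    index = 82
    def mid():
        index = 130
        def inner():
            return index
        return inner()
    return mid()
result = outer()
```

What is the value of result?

Step 1: Three levels of shadowing: global 43, outer 82, mid 130.
Step 2: inner() finds index = 130 in enclosing mid() scope.
Step 3: result = 130

The answer is 130.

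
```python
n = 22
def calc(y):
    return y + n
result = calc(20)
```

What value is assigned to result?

Step 1: n = 22 is defined globally.
Step 2: calc(20) uses parameter y = 20 and looks up n from global scope = 22.
Step 3: result = 20 + 22 = 42

The answer is 42.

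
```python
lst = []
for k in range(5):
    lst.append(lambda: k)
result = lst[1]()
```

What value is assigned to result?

Step 1: The loop creates 5 lambdas, all referencing the same variable k.
Step 2: After the loop, k = 4 (final value).
Step 3: lst[1]() looks up k at call time and finds 4. This is the late binding gotcha. result = 4

The answer is 4.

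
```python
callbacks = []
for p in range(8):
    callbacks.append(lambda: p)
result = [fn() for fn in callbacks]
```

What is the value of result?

Step 1: All 8 lambdas share the same variable p.
Step 2: After the loop, p = 7.
Step 3: Each call returns 7. result = [7, 7, 7, 7, 7, 7, 7, 7]

The answer is [7, 7, 7, 7, 7, 7, 7, 7].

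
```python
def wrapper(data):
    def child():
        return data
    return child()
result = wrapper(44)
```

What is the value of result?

Step 1: wrapper(44) binds parameter data = 44.
Step 2: child() looks up data in enclosing scope and finds the parameter data = 44.
Step 3: result = 44

The answer is 44.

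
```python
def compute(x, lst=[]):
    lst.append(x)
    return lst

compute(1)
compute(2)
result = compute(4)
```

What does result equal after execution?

Step 1: Mutable default argument gotcha! The list [] is created once.
Step 2: Each call appends to the SAME list: [1], [1, 2], [1, 2, 4].
Step 3: result = [1, 2, 4]

The answer is [1, 2, 4].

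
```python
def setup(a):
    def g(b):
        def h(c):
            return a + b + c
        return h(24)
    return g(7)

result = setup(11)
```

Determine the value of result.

Step 1: a = 11, b = 7, c = 24 across three nested scopes.
Step 2: h() accesses all three via LEGB rule.
Step 3: result = 11 + 7 + 24 = 42

The answer is 42.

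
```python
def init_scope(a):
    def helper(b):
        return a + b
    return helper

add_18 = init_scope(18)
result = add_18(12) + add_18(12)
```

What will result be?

Step 1: add_18 captures a = 18.
Step 2: add_18(12) = 18 + 12 = 30, called twice.
Step 3: result = 30 + 30 = 60

The answer is 60.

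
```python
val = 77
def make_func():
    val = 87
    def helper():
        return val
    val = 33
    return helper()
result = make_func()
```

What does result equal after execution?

Step 1: make_func() sets val = 87, then later val = 33.
Step 2: helper() is called after val is reassigned to 33. Closures capture variables by reference, not by value.
Step 3: result = 33

The answer is 33.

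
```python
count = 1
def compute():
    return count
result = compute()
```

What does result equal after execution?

Step 1: count = 1 is defined in the global scope.
Step 2: compute() looks up count. No local count exists, so Python checks the global scope via LEGB rule and finds count = 1.
Step 3: result = 1

The answer is 1.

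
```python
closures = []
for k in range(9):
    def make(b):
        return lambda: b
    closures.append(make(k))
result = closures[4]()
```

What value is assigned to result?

Step 1: make(k) creates a new scope capturing b = k at call time.
Step 2: closures[4] = make(4), so its lambda captures b = 4.
Step 3: result = 4 (closure factory fixes late binding)

The answer is 4.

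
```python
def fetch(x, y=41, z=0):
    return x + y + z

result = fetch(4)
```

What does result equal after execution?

Step 1: fetch(4) uses defaults y = 41, z = 0.
Step 2: Returns 4 + 41 + 0 = 45.
Step 3: result = 45

The answer is 45.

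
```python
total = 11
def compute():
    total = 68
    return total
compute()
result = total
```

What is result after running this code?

Step 1: total = 11 globally.
Step 2: compute() creates a LOCAL total = 68 (no global keyword!).
Step 3: The global total is unchanged. result = 11

The answer is 11.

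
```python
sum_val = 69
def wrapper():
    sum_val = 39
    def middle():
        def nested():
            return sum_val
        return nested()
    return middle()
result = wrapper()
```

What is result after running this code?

Step 1: wrapper() defines sum_val = 39. middle() and nested() have no local sum_val.
Step 2: nested() checks local (none), enclosing middle() (none), enclosing wrapper() and finds sum_val = 39.
Step 3: result = 39

The answer is 39.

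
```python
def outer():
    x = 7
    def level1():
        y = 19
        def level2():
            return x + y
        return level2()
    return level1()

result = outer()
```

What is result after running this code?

Step 1: x = 7 in outer. y = 19 in level1.
Step 2: level2() reads x = 7 and y = 19 from enclosing scopes.
Step 3: result = 7 + 19 = 26

The answer is 26.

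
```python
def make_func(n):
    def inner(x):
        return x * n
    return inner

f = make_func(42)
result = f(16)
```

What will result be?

Step 1: make_func(42) creates a closure capturing n = 42.
Step 2: f(16) computes 16 * 42 = 672.
Step 3: result = 672

The answer is 672.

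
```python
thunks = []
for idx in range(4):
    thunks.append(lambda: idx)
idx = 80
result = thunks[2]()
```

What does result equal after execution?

Step 1: Lambdas capture the variable idx by reference, not by value.
Step 2: After the loop, idx is reassigned to 80.
Step 3: thunks[2]() looks up the current idx = 80. result = 80

The answer is 80.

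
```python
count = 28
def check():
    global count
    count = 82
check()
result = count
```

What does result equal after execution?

Step 1: count = 28 globally.
Step 2: check() declares global count and sets it to 82.
Step 3: After check(), global count = 82. result = 82

The answer is 82.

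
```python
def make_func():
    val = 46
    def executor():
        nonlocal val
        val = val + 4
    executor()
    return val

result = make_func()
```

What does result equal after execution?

Step 1: make_func() sets val = 46.
Step 2: executor() uses nonlocal to modify val in make_func's scope: val = 46 + 4 = 50.
Step 3: make_func() returns the modified val = 50

The answer is 50.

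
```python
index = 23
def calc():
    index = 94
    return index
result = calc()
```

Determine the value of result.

Step 1: Global index = 23.
Step 2: calc() creates local index = 94, shadowing the global.
Step 3: Returns local index = 94. result = 94

The answer is 94.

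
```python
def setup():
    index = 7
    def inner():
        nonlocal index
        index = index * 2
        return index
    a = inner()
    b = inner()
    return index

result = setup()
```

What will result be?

Step 1: index starts at 7.
Step 2: First inner(): index = 7 * 2 = 14.
Step 3: Second inner(): index = 14 * 2 = 28.
Step 4: result = 28

The answer is 28.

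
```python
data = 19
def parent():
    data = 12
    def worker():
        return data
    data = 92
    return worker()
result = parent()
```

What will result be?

Step 1: parent() sets data = 12, then later data = 92.
Step 2: worker() is called after data is reassigned to 92. Closures capture variables by reference, not by value.
Step 3: result = 92

The answer is 92.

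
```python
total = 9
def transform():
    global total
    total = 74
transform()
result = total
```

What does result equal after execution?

Step 1: total = 9 globally.
Step 2: transform() declares global total and sets it to 74.
Step 3: After transform(), global total = 74. result = 74

The answer is 74.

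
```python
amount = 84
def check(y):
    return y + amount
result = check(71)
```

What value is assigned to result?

Step 1: amount = 84 is defined globally.
Step 2: check(71) uses parameter y = 71 and looks up amount from global scope = 84.
Step 3: result = 71 + 84 = 155

The answer is 155.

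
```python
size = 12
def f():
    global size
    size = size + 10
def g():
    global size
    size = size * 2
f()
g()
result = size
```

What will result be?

Step 1: size = 12.
Step 2: f() adds 10: size = 12 + 10 = 22.
Step 3: g() doubles: size = 22 * 2 = 44.
Step 4: result = 44

The answer is 44.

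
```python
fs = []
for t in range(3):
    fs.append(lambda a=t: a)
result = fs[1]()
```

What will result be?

Step 1: Default argument a=t captures t's value at each iteration.
Step 2: fs[1] captured a = 1 when t was 1.
Step 3: result = 1

The answer is 1.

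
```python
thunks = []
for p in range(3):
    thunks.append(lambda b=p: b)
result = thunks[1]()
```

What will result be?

Step 1: Default argument b=p captures p's value at each iteration.
Step 2: thunks[1] captured b = 1 when p was 1.
Step 3: result = 1

The answer is 1.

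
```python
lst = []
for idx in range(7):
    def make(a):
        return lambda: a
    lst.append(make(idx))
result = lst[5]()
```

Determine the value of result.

Step 1: make(idx) creates a new scope capturing a = idx at call time.
Step 2: lst[5] = make(5), so its lambda captures a = 5.
Step 3: result = 5 (closure factory fixes late binding)

The answer is 5.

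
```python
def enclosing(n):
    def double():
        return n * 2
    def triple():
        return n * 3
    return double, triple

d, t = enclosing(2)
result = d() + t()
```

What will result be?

Step 1: Both closures capture the same n = 2.
Step 2: d() = 2 * 2 = 4, t() = 2 * 3 = 6.
Step 3: result = 4 + 6 = 10

The answer is 10.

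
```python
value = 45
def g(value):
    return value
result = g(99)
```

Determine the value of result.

Step 1: Global value = 45.
Step 2: g(99) takes parameter value = 99, which shadows the global.
Step 3: result = 99

The answer is 99.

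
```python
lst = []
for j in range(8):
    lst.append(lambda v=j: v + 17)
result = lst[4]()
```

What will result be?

Step 1: Default argument v=j captures j's value at definition time.
Step 2: lst[4] was defined when j = 4, so v defaults to 4.
Step 3: result = 4 + 17 = 21 (default arg fixes the late binding issue)

The answer is 21.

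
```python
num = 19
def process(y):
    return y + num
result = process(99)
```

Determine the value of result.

Step 1: num = 19 is defined globally.
Step 2: process(99) uses parameter y = 99 and looks up num from global scope = 19.
Step 3: result = 99 + 19 = 118

The answer is 118.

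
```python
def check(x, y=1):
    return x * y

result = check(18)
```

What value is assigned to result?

Step 1: check(18) uses default y = 1.
Step 2: Returns 18 * 1 = 18.
Step 3: result = 18

The answer is 18.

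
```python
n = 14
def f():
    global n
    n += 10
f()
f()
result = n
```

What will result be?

Step 1: n = 14.
Step 2: First f(): n = 14 + 10 = 24.
Step 3: Second f(): n = 24 + 10 = 34. result = 34

The answer is 34.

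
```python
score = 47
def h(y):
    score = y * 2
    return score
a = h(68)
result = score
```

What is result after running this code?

Step 1: Global score = 47.
Step 2: h(68) creates local score = 68 * 2 = 136.
Step 3: Global score unchanged because no global keyword. result = 47

The answer is 47.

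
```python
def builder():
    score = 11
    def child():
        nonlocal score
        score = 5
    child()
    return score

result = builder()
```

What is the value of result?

Step 1: builder() sets score = 11.
Step 2: child() uses nonlocal to reassign score = 5.
Step 3: result = 5

The answer is 5.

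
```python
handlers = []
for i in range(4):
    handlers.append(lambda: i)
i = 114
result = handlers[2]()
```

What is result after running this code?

Step 1: Lambdas capture the variable i by reference, not by value.
Step 2: After the loop, i is reassigned to 114.
Step 3: handlers[2]() looks up the current i = 114. result = 114

The answer is 114.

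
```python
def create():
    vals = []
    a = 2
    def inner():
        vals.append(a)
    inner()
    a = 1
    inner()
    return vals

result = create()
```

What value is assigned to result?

Step 1: a = 2. inner() appends current a to vals.
Step 2: First inner(): appends 2. Then a = 1.
Step 3: Second inner(): appends 1 (closure sees updated a). result = [2, 1]

The answer is [2, 1].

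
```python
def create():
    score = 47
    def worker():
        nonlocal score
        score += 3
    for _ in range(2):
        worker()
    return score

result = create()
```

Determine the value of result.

Step 1: score = 47.
Step 2: worker() is called 2 times in a loop, each adding 3 via nonlocal.
Step 3: score = 47 + 3 * 2 = 53

The answer is 53.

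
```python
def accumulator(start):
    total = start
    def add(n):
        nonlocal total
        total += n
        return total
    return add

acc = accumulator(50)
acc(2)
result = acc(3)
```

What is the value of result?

Step 1: accumulator(50) creates closure with total = 50.
Step 2: First acc(2): total = 50 + 2 = 52.
Step 3: Second acc(3): total = 52 + 3 = 55. result = 55

The answer is 55.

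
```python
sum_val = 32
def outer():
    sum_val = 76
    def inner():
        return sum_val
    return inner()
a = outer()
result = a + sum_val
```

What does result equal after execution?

Step 1: outer() has local sum_val = 76. inner() reads from enclosing.
Step 2: outer() returns 76. Global sum_val = 32 unchanged.
Step 3: result = 76 + 32 = 108

The answer is 108.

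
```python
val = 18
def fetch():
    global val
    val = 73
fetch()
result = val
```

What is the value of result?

Step 1: val = 18 globally.
Step 2: fetch() declares global val and sets it to 73.
Step 3: After fetch(), global val = 73. result = 73

The answer is 73.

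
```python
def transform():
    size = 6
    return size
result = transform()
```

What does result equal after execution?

Step 1: transform() defines size = 6 in its local scope.
Step 2: return size finds the local variable size = 6.
Step 3: result = 6

The answer is 6.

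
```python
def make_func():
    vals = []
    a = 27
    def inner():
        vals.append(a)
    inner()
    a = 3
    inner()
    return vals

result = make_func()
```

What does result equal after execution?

Step 1: a = 27. inner() appends current a to vals.
Step 2: First inner(): appends 27. Then a = 3.
Step 3: Second inner(): appends 3 (closure sees updated a). result = [27, 3]

The answer is [27, 3].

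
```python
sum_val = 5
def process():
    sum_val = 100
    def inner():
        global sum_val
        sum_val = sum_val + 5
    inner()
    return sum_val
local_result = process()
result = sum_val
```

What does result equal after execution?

Step 1: Global sum_val = 5. process() creates local sum_val = 100.
Step 2: inner() declares global sum_val and adds 5: global sum_val = 5 + 5 = 10.
Step 3: process() returns its local sum_val = 100 (unaffected by inner).
Step 4: result = global sum_val = 10

The answer is 10.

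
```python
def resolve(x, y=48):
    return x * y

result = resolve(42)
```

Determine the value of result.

Step 1: resolve(42) uses default y = 48.
Step 2: Returns 42 * 48 = 2016.
Step 3: result = 2016

The answer is 2016.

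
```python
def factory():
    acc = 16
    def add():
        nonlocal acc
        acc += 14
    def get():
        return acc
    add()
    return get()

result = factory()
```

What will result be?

Step 1: acc = 16. add() modifies it via nonlocal, get() reads it.
Step 2: add() makes acc = 16 + 14 = 30.
Step 3: get() returns 30. result = 30

The answer is 30.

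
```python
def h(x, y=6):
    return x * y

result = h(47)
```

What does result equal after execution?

Step 1: h(47) uses default y = 6.
Step 2: Returns 47 * 6 = 282.
Step 3: result = 282

The answer is 282.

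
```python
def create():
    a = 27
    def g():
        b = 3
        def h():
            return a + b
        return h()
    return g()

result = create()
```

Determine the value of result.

Step 1: create() defines a = 27. g() defines b = 3.
Step 2: h() accesses both from enclosing scopes: a = 27, b = 3.
Step 3: result = 27 + 3 = 30

The answer is 30.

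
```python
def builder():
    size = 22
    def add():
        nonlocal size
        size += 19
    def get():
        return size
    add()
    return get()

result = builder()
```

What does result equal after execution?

Step 1: size = 22. add() modifies it via nonlocal, get() reads it.
Step 2: add() makes size = 22 + 19 = 41.
Step 3: get() returns 41. result = 41

The answer is 41.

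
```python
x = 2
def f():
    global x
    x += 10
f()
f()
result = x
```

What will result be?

Step 1: x = 2.
Step 2: First f(): x = 2 + 10 = 12.
Step 3: Second f(): x = 12 + 10 = 22. result = 22

The answer is 22.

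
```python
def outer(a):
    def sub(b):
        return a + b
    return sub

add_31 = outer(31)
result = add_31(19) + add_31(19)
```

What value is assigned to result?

Step 1: add_31 captures a = 31.
Step 2: add_31(19) = 31 + 19 = 50, called twice.
Step 3: result = 50 + 50 = 100

The answer is 100.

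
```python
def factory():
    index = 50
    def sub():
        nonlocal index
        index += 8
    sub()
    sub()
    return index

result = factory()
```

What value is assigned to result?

Step 1: index starts at 50.
Step 2: sub() is called 2 times, each adding 8.
Step 3: index = 50 + 8 * 2 = 66

The answer is 66.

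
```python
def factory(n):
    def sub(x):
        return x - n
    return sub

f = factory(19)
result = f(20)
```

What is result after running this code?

Step 1: factory(19) creates a closure capturing n = 19.
Step 2: f(20) computes 20 - 19 = 1.
Step 3: result = 1

The answer is 1.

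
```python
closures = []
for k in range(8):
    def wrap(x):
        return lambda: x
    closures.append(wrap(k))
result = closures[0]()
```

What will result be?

Step 1: wrap(k) creates a new scope capturing x = k at call time.
Step 2: closures[0] = wrap(0), so its lambda captures x = 0.
Step 3: result = 0 (closure factory fixes late binding)

The answer is 0.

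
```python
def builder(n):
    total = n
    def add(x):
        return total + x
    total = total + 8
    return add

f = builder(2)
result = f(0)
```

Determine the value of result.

Step 1: builder(2) sets total = 2, then total = 2 + 8 = 10.
Step 2: Closures capture by reference, so add sees total = 10.
Step 3: f(0) returns 10 + 0 = 10

The answer is 10.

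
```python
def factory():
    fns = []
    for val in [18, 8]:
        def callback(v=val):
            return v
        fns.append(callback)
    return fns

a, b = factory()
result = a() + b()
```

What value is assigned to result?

Step 1: Default argument v=val captures val at each iteration.
Step 2: a() returns 18 (captured at first iteration), b() returns 8 (captured at second).
Step 3: result = 18 + 8 = 26

The answer is 26.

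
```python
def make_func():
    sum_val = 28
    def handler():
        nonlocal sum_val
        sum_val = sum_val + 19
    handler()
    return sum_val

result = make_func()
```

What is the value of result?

Step 1: make_func() sets sum_val = 28.
Step 2: handler() uses nonlocal to modify sum_val in make_func's scope: sum_val = 28 + 19 = 47.
Step 3: make_func() returns the modified sum_val = 47

The answer is 47.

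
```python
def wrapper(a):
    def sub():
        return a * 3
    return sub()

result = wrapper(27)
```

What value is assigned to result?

Step 1: wrapper(27) binds parameter a = 27.
Step 2: sub() accesses a = 27 from enclosing scope.
Step 3: result = 27 * 3 = 81

The answer is 81.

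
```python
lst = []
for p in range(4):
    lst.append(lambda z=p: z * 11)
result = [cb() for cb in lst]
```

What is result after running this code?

Step 1: Default arg z=p captures p at each iteration.
Step 2: lst[k] has z defaulting to k, returns k * 11.
Step 3: result = [0, 11, 22, 33]

The answer is [0, 11, 22, 33].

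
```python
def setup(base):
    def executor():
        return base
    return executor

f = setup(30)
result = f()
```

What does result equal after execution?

Step 1: setup(30) creates closure capturing base = 30.
Step 2: f() returns the captured base = 30.
Step 3: result = 30

The answer is 30.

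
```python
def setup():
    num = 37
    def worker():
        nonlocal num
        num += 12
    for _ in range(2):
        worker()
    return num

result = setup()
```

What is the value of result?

Step 1: num = 37.
Step 2: worker() is called 2 times in a loop, each adding 12 via nonlocal.
Step 3: num = 37 + 12 * 2 = 61

The answer is 61.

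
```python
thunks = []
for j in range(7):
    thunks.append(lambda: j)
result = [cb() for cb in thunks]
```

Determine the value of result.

Step 1: All 7 lambdas share the same variable j.
Step 2: After the loop, j = 6.
Step 3: Each call returns 6. result = [6, 6, 6, 6, 6, 6, 6]

The answer is [6, 6, 6, 6, 6, 6, 6].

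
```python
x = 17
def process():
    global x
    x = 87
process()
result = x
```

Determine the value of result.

Step 1: x = 17 globally.
Step 2: process() declares global x and sets it to 87.
Step 3: After process(), global x = 87. result = 87

The answer is 87.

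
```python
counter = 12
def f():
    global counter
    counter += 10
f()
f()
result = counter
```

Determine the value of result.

Step 1: counter = 12.
Step 2: First f(): counter = 12 + 10 = 22.
Step 3: Second f(): counter = 22 + 10 = 32. result = 32

The answer is 32.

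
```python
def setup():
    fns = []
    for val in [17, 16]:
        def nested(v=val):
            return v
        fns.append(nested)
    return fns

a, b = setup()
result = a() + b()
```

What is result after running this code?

Step 1: Default argument v=val captures val at each iteration.
Step 2: a() returns 17 (captured at first iteration), b() returns 16 (captured at second).
Step 3: result = 17 + 16 = 33

The answer is 33.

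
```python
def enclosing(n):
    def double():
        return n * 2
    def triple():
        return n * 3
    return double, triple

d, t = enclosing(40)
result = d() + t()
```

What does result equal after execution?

Step 1: Both closures capture the same n = 40.
Step 2: d() = 40 * 2 = 80, t() = 40 * 3 = 120.
Step 3: result = 80 + 120 = 200

The answer is 200.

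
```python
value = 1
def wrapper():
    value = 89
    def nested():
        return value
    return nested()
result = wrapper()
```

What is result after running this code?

Step 1: value = 1 globally, but wrapper() defines value = 89 locally.
Step 2: nested() looks up value. Not in local scope, so checks enclosing scope (wrapper) and finds value = 89.
Step 3: result = 89

The answer is 89.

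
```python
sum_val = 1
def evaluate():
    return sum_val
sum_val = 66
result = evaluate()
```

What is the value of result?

Step 1: sum_val is first set to 1, then reassigned to 66.
Step 2: evaluate() is called after the reassignment, so it looks up the current global sum_val = 66.
Step 3: result = 66

The answer is 66.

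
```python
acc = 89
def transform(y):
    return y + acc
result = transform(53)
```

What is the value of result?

Step 1: acc = 89 is defined globally.
Step 2: transform(53) uses parameter y = 53 and looks up acc from global scope = 89.
Step 3: result = 53 + 89 = 142

The answer is 142.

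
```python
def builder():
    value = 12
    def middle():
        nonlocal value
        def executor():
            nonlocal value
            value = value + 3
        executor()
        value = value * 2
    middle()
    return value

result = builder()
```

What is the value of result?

Step 1: value = 12.
Step 2: executor() adds 3: value = 12 + 3 = 15.
Step 3: middle() doubles: value = 15 * 2 = 30.
Step 4: result = 30

The answer is 30.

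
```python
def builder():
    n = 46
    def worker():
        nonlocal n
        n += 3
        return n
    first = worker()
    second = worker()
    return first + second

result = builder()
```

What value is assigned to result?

Step 1: n starts at 46.
Step 2: First call: n = 46 + 3 = 49, returns 49.
Step 3: Second call: n = 49 + 3 = 52, returns 52.
Step 4: result = 49 + 52 = 101

The answer is 101.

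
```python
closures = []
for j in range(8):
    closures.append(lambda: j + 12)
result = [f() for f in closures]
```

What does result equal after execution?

Step 1: All lambdas capture j by reference. After the loop, j = 7.
Step 2: Each call returns 7 + 12 = 19.
Step 3: result = [19, 19, 19, 19, 19, 19, 19, 19]

The answer is [19, 19, 19, 19, 19, 19, 19, 19].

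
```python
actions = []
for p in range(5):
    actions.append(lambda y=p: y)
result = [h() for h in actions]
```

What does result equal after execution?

Step 1: Default arg y=p captures p at each iteration.
Step 2: Each lambda has its own default: 0, 1, ..., 4.
Step 3: result = [0, 1, 2, 3, 4]

The answer is [0, 1, 2, 3, 4].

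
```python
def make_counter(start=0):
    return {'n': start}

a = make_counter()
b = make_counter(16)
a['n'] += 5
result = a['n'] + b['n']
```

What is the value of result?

Step 1: make_counter() returns a new dict each call (immutable default 0).
Step 2: a = {'n': 0}, b = {'n': 16}.
Step 3: a['n'] += 5 = 5. result = 5 + 16 = 21

The answer is 21.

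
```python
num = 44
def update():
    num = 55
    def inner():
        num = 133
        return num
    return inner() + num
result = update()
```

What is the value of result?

Step 1: update() has local num = 55. inner() has local num = 133.
Step 2: inner() returns its local num = 133.
Step 3: update() returns 133 + its own num (55) = 188

The answer is 188.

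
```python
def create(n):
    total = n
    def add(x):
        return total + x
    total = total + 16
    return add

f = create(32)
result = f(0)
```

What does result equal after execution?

Step 1: create(32) sets total = 32, then total = 32 + 16 = 48.
Step 2: Closures capture by reference, so add sees total = 48.
Step 3: f(0) returns 48 + 0 = 48

The answer is 48.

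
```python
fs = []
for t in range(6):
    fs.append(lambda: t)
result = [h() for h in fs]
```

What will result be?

Step 1: All 6 lambdas share the same variable t.
Step 2: After the loop, t = 5.
Step 3: Each call returns 5. result = [5, 5, 5, 5, 5, 5]

The answer is [5, 5, 5, 5, 5, 5].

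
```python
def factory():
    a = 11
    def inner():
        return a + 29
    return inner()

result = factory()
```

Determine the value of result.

Step 1: factory() defines a = 11.
Step 2: inner() reads a = 11 from enclosing scope, returns 11 + 29 = 40.
Step 3: result = 40

The answer is 40.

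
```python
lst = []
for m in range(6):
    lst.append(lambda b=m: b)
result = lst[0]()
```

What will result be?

Step 1: Default argument b=m captures m's value at each iteration.
Step 2: lst[0] captured b = 0 when m was 0.
Step 3: result = 0

The answer is 0.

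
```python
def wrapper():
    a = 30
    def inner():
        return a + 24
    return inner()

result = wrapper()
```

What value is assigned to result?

Step 1: wrapper() defines a = 30.
Step 2: inner() reads a = 30 from enclosing scope, returns 30 + 24 = 54.
Step 3: result = 54

The answer is 54.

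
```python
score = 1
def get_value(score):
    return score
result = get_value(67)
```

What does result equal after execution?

Step 1: Global score = 1.
Step 2: get_value(67) takes parameter score = 67, which shadows the global.
Step 3: result = 67

The answer is 67.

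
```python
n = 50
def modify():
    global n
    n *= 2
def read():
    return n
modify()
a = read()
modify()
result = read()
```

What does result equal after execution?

Step 1: n = 50.
Step 2: First modify(): n = 50 * 2 = 100.
Step 3: Second modify(): n = 100 * 2 = 200.
Step 4: read() returns 200

The answer is 200.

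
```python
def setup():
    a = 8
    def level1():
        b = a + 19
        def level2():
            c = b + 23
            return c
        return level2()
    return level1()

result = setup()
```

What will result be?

Step 1: a = 8. b = a + 19 = 27.
Step 2: c = b + 23 = 27 + 23 = 50.
Step 3: result = 50

The answer is 50.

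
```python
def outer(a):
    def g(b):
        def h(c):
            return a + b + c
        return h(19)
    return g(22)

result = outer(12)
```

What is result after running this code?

Step 1: a = 12, b = 22, c = 19 across three nested scopes.
Step 2: h() accesses all three via LEGB rule.
Step 3: result = 12 + 22 + 19 = 53

The answer is 53.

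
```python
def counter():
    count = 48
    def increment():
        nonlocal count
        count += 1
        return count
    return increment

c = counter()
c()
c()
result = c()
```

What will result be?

Step 1: counter() creates closure with count = 48.
Step 2: Each c() call increments count via nonlocal. After 3 calls: 48 + 3 = 51.
Step 3: result = 51

The answer is 51.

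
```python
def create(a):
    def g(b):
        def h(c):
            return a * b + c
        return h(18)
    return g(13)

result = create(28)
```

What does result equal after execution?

Step 1: a = 28, b = 13, c = 18.
Step 2: h() computes a * b + c = 28 * 13 + 18 = 382.
Step 3: result = 382

The answer is 382.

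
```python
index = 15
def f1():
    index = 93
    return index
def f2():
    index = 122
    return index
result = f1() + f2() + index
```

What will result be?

Step 1: Each function shadows global index with its own local.
Step 2: f1() returns 93, f2() returns 122.
Step 3: Global index = 15 is unchanged. result = 93 + 122 + 15 = 230

The answer is 230.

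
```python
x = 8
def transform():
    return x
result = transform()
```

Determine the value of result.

Step 1: x = 8 is defined in the global scope.
Step 2: transform() looks up x. No local x exists, so Python checks the global scope via LEGB rule and finds x = 8.
Step 3: result = 8

The answer is 8.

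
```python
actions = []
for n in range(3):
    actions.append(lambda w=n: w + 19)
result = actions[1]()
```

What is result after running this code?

Step 1: Default argument w=n captures n's value at definition time.
Step 2: actions[1] was defined when n = 1, so w defaults to 1.
Step 3: result = 1 + 19 = 20 (default arg fixes the late binding issue)

The answer is 20.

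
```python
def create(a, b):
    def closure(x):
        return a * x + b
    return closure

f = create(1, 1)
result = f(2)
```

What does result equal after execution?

Step 1: create(1, 1) captures a = 1, b = 1.
Step 2: f(2) computes 1 * 2 + 1 = 3.
Step 3: result = 3

The answer is 3.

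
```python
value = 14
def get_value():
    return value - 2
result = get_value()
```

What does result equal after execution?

Step 1: value = 14 is defined globally.
Step 2: get_value() looks up value from global scope = 14, then computes 14 - 2 = 12.
Step 3: result = 12

The answer is 12.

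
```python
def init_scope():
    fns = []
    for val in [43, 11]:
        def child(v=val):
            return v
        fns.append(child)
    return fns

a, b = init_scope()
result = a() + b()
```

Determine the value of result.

Step 1: Default argument v=val captures val at each iteration.
Step 2: a() returns 43 (captured at first iteration), b() returns 11 (captured at second).
Step 3: result = 43 + 11 = 54

The answer is 54.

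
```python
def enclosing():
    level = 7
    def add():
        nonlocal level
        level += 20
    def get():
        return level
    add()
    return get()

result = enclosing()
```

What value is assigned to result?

Step 1: level = 7. add() modifies it via nonlocal, get() reads it.
Step 2: add() makes level = 7 + 20 = 27.
Step 3: get() returns 27. result = 27

The answer is 27.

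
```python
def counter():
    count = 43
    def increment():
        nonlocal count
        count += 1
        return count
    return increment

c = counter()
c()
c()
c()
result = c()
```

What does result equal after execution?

Step 1: counter() creates closure with count = 43.
Step 2: Each c() call increments count via nonlocal. After 4 calls: 43 + 4 = 47.
Step 3: result = 47

The answer is 47.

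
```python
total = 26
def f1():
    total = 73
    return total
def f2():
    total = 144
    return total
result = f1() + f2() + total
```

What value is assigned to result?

Step 1: Each function shadows global total with its own local.
Step 2: f1() returns 73, f2() returns 144.
Step 3: Global total = 26 is unchanged. result = 73 + 144 + 26 = 243

The answer is 243.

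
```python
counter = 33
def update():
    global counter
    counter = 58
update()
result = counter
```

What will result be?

Step 1: counter = 33 globally.
Step 2: update() declares global counter and sets it to 58.
Step 3: After update(), global counter = 58. result = 58

The answer is 58.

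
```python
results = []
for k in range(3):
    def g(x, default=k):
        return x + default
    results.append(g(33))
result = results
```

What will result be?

Step 1: Default argument default=k is evaluated at function definition time.
Step 2: Each iteration creates g with default = current k value.
Step 3: g(33) returns 33 + default. results = [33, 34, 35]

The answer is [33, 34, 35].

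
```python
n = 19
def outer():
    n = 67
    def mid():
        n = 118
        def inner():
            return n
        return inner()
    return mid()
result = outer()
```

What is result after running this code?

Step 1: Three levels of shadowing: global 19, outer 67, mid 118.
Step 2: inner() finds n = 118 in enclosing mid() scope.
Step 3: result = 118

The answer is 118.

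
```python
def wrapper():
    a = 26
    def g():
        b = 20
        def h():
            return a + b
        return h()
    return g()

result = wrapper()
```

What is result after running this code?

Step 1: wrapper() defines a = 26. g() defines b = 20.
Step 2: h() accesses both from enclosing scopes: a = 26, b = 20.
Step 3: result = 26 + 20 = 46

The answer is 46.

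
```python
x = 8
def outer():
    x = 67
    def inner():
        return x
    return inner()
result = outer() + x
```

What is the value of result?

Step 1: Global x = 8. outer() shadows with x = 67.
Step 2: inner() returns enclosing x = 67. outer() = 67.
Step 3: result = 67 + global x (8) = 75

The answer is 75.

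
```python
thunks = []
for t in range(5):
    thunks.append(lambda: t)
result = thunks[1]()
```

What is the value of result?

Step 1: The loop creates 5 lambdas, all referencing the same variable t.
Step 2: After the loop, t = 4 (final value).
Step 3: thunks[1]() looks up t at call time and finds 4. This is the late binding gotcha. result = 4

The answer is 4.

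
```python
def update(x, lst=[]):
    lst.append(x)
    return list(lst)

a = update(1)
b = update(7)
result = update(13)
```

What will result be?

Step 1: Default list is shared. list() creates copies for return values.
Step 2: Internal list grows: [1] -> [1, 7] -> [1, 7, 13].
Step 3: result = [1, 7, 13]

The answer is [1, 7, 13].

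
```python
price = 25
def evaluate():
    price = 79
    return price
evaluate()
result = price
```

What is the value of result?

Step 1: Global price = 25.
Step 2: evaluate() creates local price = 79 (shadow, not modification).
Step 3: After evaluate() returns, global price is unchanged. result = 25

The answer is 25.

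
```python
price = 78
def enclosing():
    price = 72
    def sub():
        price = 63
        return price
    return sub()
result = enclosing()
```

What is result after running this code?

Step 1: Three scopes define price: global (78), enclosing (72), sub (63).
Step 2: sub() has its own local price = 63, which shadows both enclosing and global.
Step 3: result = 63 (local wins in LEGB)

The answer is 63.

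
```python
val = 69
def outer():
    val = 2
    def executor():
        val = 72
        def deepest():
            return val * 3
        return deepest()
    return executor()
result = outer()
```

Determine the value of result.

Step 1: deepest() looks up val through LEGB: not local, finds val = 72 in enclosing executor().
Step 2: Returns 72 * 3 = 216.
Step 3: result = 216

The answer is 216.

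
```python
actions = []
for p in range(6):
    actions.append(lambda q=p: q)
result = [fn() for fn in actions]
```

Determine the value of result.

Step 1: Default arg q=p captures p at each iteration.
Step 2: Each lambda has its own default: 0, 1, ..., 5.
Step 3: result = [0, 1, 2, 3, 4, 5]

The answer is [0, 1, 2, 3, 4, 5].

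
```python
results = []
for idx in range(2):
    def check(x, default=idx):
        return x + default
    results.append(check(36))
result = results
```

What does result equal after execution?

Step 1: Default argument default=idx is evaluated at function definition time.
Step 2: Each iteration creates check with default = current idx value.
Step 3: check(36) returns 36 + default. results = [36, 37]

The answer is [36, 37].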